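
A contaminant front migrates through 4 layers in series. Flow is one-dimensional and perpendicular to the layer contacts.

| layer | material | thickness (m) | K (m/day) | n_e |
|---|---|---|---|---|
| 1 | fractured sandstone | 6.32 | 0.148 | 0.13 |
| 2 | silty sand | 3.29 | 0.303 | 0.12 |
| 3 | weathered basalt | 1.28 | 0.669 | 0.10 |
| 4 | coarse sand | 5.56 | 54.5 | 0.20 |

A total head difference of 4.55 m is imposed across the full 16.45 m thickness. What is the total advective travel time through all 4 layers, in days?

With flow normal to the layers, continuity requires the same specific discharge q through every layer.
Σ(b_i/K_i) = 6.32/0.148 + 3.29/0.303 + 1.28/0.669 + 5.56/54.5 = 55.58 d.
q = Δh / Σ(b_i/K_i) = 4.55 / 55.58 = 0.08187 m/day.
In each layer the seepage velocity is v_i = q/n_i, so the layer transit time is t_i = b_i·n_i / q:
  layer 1 (fractured sandstone): t_1 = 6.32 × 0.13 / 0.08187 = 10.04 d
  layer 2 (silty sand): t_2 = 3.29 × 0.12 / 0.08187 = 4.822 d
  layer 3 (weathered basalt): t_3 = 1.28 × 0.10 / 0.08187 = 1.563 d
  layer 4 (coarse sand): t_4 = 5.56 × 0.20 / 0.08187 = 13.58 d
Total t = Σ t_i = 30.00 days.

30.0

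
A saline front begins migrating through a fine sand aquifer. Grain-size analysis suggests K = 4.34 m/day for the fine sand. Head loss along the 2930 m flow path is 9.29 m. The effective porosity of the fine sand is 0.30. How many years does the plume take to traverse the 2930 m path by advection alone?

175

Hydraulic gradient i = Δh / L = 9.29 / 2930 = 0.003171.
Darcy flux q = K · i = 4.340 × 0.003171 = 0.01376 m/day.
Seepage velocity v = q / n_e = 0.01376 / 0.30 = 0.04587 m/day.
Travel time t = L / v = 2930 / 0.04587 = 63878 days = 174.9 years.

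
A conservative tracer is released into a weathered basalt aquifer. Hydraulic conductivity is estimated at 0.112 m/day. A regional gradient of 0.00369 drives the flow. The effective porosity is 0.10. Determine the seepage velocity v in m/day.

0.00413

Hydraulic gradient i = 0.00369.
Darcy flux q = K · i = 0.1120 × 0.003690 = 0.0004133 m/day.
Seepage velocity v = q / n_e = 0.0004133 / 0.10 = 0.004133 m/day.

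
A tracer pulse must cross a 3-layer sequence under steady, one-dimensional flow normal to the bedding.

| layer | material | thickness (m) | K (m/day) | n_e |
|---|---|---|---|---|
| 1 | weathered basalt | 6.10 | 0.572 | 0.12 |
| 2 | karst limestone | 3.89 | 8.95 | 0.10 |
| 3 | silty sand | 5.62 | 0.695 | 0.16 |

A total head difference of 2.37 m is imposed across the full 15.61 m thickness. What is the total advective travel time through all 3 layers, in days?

With flow normal to the layers, continuity requires the same specific discharge q through every layer.
Σ(b_i/K_i) = 6.10/0.572 + 3.89/8.95 + 5.62/0.695 = 19.19 d.
q = Δh / Σ(b_i/K_i) = 2.37 / 19.19 = 0.1235 m/day.
In each layer the seepage velocity is v_i = q/n_i, so the layer transit time is t_i = b_i·n_i / q:
  layer 1 (weathered basalt): t_1 = 6.10 × 0.12 / 0.1235 = 5.926 d
  layer 2 (karst limestone): t_2 = 3.89 × 0.10 / 0.1235 = 3.149 d
  layer 3 (silty sand): t_3 = 5.62 × 0.16 / 0.1235 = 7.279 d
Total t = Σ t_i = 16.35 days.

16.4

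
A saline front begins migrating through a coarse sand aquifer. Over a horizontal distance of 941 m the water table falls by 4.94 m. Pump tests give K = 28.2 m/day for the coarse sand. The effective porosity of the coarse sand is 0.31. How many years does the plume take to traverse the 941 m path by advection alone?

Hydraulic gradient i = Δh / L = 4.94 / 941 = 0.005250.
Darcy flux q = K · i = 28.20 × 0.005250 = 0.1480 m/day.
Seepage velocity v = q / n_e = 0.1480 / 0.31 = 0.4776 m/day.
Travel time t = L / v = 941 / 0.4776 = 1970 days = 5.395 years.

5.39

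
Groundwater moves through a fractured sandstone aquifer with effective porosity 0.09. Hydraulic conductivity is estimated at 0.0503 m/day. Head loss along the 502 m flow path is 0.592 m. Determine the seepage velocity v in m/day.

Hydraulic gradient i = Δh / L = 0.592 / 502 = 0.001179.
Darcy flux q = K · i = 0.05030 × 0.001179 = 5.932e-05 m/day.
Seepage velocity v = q / n_e = 5.932e-05 / 0.09 = 0.0006591 m/day.

0.000659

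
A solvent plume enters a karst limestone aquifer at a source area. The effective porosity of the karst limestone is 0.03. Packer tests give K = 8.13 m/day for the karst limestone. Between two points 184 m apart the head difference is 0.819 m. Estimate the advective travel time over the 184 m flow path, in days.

153

Hydraulic gradient i = Δh / L = 0.819 / 184 = 0.004451.
Darcy flux q = K · i = 8.130 × 0.004451 = 0.03619 m/day.
Seepage velocity v = q / n_e = 0.03619 / 0.03 = 1.206 m/day.
Travel time t = L / v = 184 / 1.206 = 152.5 days.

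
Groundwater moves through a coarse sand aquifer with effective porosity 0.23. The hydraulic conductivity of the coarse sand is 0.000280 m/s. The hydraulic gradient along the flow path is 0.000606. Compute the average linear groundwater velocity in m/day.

Convert K: 0.000280 m/s × 86400 = 24.19 m/day.
Hydraulic gradient i = 0.000606.
Darcy flux q = K · i = 24.19 × 0.0006060 = 0.01466 m/day.
Seepage velocity v = q / n_e = 0.01466 / 0.23 = 0.06374 m/day.

0.0637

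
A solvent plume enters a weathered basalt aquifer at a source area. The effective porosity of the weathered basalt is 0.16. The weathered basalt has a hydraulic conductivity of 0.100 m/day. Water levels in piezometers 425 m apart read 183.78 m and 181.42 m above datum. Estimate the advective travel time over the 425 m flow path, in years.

335

Hydraulic gradient i = (183.78 − 181.42) / 425 = 2.36 / 425 = 0.005553.
Darcy flux q = K · i = 0.1000 × 0.005553 = 0.0005553 m/day.
Seepage velocity v = q / n_e = 0.0005553 / 0.16 = 0.003471 m/day.
Travel time t = L / v = 425 / 0.003471 = 1.225e+05 days = 335.3 years.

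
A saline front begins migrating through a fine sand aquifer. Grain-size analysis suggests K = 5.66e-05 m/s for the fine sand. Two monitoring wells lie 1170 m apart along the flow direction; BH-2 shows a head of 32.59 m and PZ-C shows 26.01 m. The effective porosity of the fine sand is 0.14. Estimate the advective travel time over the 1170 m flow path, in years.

Convert K: 5.66e-05 m/s × 86400 = 4.890 m/day.
Hydraulic gradient i = (32.59 − 26.01) / 1170 = 6.58 / 1170 = 0.005624.
Darcy flux q = K · i = 4.890 × 0.005624 = 0.02750 m/day.
Seepage velocity v = q / n_e = 0.02750 / 0.14 = 0.1964 m/day.
Travel time t = L / v = 1170 / 0.1964 = 5956 days = 16.31 years.

16.3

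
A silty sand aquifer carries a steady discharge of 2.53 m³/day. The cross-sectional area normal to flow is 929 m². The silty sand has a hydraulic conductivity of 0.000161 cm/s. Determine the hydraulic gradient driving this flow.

Convert K: 0.000161 cm/s × 864 = 0.1391 m/day.
From Q = K·A·i, i = Q / (K·A) = 2.53 / (0.1391 × 929.0) = 0.01958.

0.0196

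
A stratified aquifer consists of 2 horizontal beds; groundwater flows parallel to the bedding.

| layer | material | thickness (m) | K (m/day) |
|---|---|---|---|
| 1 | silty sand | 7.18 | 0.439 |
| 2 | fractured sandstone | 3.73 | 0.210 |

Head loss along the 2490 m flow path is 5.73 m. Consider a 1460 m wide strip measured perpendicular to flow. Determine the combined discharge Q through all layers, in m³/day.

Flow is parallel to layering, so each bed carries its own Darcy discharge and the transmissivities add.
Σ(K_i·b_i) = 0.439×7.18 + 0.210×3.73 = 3.935 m²/day.
Hydraulic gradient i = Δh / L = 5.73 / 2490 = 0.002301.
Q = Σ(K_i·b_i) · W · i = 3.935 × 1460 × 0.002301 = 13.22 m³/day.

13.2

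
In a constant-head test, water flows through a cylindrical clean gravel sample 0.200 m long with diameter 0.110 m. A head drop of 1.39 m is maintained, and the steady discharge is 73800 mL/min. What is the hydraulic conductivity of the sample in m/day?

1610

Cross-sectional area A = π·(d/2)² = π × (0.110/2)² = 0.009503 m².
Convert discharge: 73800 mL/min = 0.001230 m³/s.
Darcy's law rearranged: K = Q·L / (A·Δh) = 0.001230 × 0.200 / (0.009503 × 1.39) = 0.01862 m/s = 1609 m/day.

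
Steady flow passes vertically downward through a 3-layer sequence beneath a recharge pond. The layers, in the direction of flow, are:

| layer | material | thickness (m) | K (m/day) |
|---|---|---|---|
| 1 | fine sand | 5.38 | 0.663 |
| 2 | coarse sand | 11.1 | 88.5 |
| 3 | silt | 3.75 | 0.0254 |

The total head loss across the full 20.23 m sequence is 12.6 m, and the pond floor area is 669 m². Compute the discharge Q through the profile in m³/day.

54.1

Flow is perpendicular to layering, so the layers act in series and the equivalent K is the thickness-weighted harmonic mean.
Total thickness L = 5.38 + 11.1 + 3.75 = 20.23 m.
Σ(b_i/K_i) = 5.38/0.663 + 11.1/88.5 + 3.75/0.0254 = 155.9 d.
K_eq = L / Σ(b_i/K_i) = 20.23 / 155.9 = 0.1298 m/day.
Q = K_eq · A · (Δh/L) = 0.1298 × 669 × (12.6/20.23) = 54.08 m³/day.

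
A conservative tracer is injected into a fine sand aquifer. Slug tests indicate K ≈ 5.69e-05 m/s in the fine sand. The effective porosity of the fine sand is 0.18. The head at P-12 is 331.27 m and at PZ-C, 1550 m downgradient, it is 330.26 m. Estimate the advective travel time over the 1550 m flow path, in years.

Convert K: 5.69e-05 m/s × 86400 = 4.916 m/day.
Hydraulic gradient i = (331.27 − 330.26) / 1550 = 1.01 / 1550 = 0.0006516.
Darcy flux q = K · i = 4.916 × 0.0006516 = 0.003203 m/day.
Seepage velocity v = q / n_e = 0.003203 / 0.18 = 0.01780 m/day.
Travel time t = L / v = 1550 / 0.01780 = 87094 days = 238.5 years.

238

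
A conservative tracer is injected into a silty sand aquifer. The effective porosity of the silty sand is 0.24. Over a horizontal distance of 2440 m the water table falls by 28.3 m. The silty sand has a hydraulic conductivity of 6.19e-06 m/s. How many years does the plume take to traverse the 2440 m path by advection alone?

Convert K: 6.19e-06 m/s × 86400 = 0.5348 m/day.
Hydraulic gradient i = Δh / L = 28.3 / 2440 = 0.01160.
Darcy flux q = K · i = 0.5348 × 0.01160 = 0.006203 m/day.
Seepage velocity v = q / n_e = 0.006203 / 0.24 = 0.02585 m/day.
Travel time t = L / v = 2440 / 0.02585 = 94406 days = 258.5 years.

258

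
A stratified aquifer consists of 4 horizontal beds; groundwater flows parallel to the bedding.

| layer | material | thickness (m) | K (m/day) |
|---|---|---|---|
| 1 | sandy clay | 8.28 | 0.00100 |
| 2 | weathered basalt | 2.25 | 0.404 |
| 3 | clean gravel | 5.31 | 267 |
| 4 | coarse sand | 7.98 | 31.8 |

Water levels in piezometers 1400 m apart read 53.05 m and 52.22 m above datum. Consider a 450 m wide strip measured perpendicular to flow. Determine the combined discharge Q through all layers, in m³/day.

Flow is parallel to layering, so each bed carries its own Darcy discharge and the transmissivities add.
Σ(K_i·b_i) = 0.00100×8.28 + 0.404×2.25 + 267×5.31 + 31.8×7.98 = 1672 m²/day.
Hydraulic gradient i = (53.05 − 52.22) / 1400 = 0.83 / 1400 = 0.0005929.
Q = Σ(K_i·b_i) · W · i = 1672 × 450 × 0.0005929 = 446.2 m³/day.

446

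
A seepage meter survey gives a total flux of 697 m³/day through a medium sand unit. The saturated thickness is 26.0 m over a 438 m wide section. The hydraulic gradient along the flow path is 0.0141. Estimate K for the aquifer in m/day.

Cross-sectional area A = 438 × 26.0 = 11388 m².
Hydraulic gradient i = 0.0141.
From Q = K·A·i, K = Q / (A·i) = 697 / (11388 × 0.01410) = 4.341 m/day.

4.34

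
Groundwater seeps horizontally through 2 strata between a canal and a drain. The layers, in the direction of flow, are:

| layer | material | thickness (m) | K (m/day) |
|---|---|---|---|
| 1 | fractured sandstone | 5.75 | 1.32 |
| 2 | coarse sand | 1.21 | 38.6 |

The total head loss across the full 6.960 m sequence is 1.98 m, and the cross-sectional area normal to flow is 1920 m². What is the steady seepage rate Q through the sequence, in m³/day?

866

Flow is perpendicular to layering, so the layers act in series and the equivalent K is the thickness-weighted harmonic mean.
Total thickness L = 5.75 + 1.21 = 6.960 m.
Σ(b_i/K_i) = 5.75/1.32 + 1.21/38.6 = 4.387 d.
K_eq = L / Σ(b_i/K_i) = 6.960 / 4.387 = 1.586 m/day.
Q = K_eq · A · (Δh/L) = 1.586 × 1920 × (1.98/6.960) = 866.5 m³/day.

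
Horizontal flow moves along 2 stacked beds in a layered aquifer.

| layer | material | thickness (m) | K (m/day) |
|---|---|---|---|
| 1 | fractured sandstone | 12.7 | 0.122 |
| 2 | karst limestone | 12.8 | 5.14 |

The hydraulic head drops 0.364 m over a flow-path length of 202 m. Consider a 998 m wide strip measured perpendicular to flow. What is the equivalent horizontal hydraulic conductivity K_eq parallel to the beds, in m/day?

Flow is parallel to layering, so each bed carries its own Darcy discharge and the transmissivities add.
Σ(K_i·b_i) = 0.122×12.7 + 5.14×12.8 = 67.34 m²/day.
Total thickness b = 25.50 m, so K_eq = Σ(K_i·b_i)/b = 2.641 m/day.

2.64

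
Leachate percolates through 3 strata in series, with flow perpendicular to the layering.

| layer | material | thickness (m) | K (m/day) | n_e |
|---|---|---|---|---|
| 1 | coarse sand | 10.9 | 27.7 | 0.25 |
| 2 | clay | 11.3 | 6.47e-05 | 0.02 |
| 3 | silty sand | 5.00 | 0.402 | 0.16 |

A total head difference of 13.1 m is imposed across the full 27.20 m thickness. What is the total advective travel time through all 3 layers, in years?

137

With flow normal to the layers, continuity requires the same specific discharge q through every layer.
Σ(b_i/K_i) = 10.9/27.7 + 11.3/6.47e-05 + 5.00/0.402 = 1.747e+05 d.
q = Δh / Σ(b_i/K_i) = 13.1 / 1.747e+05 = 7.500e-05 m/day.
In each layer the seepage velocity is v_i = q/n_i, so the layer transit time is t_i = b_i·n_i / q:
  layer 1 (coarse sand): t_1 = 10.9 × 0.25 / 7.500e-05 = 36333 d
  layer 2 (clay): t_2 = 11.3 × 0.02 / 7.500e-05 = 3013 d
  layer 3 (silty sand): t_3 = 5.00 × 0.16 / 7.500e-05 = 10667 d
Total t = Σ t_i = 50013 days = 136.9 years.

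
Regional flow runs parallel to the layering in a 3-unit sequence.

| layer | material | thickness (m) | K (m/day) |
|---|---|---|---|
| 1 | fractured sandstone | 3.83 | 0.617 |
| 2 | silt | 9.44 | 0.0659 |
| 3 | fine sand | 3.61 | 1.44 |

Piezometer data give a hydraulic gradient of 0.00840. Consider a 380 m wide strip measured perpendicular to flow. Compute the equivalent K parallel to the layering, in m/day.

0.485

Flow is parallel to layering, so each bed carries its own Darcy discharge and the transmissivities add.
Σ(K_i·b_i) = 0.617×3.83 + 0.0659×9.44 + 1.44×3.61 = 8.184 m²/day.
Total thickness b = 16.88 m, so K_eq = Σ(K_i·b_i)/b = 0.4848 m/day.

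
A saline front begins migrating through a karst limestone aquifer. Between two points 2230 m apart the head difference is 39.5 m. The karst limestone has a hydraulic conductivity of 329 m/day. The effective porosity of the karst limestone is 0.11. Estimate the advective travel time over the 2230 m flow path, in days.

42.1

Hydraulic gradient i = Δh / L = 39.5 / 2230 = 0.01771.
Darcy flux q = K · i = 329.0 × 0.01771 = 5.828 m/day.
Seepage velocity v = q / n_e = 5.828 / 0.11 = 52.98 m/day.
Travel time t = L / v = 2230 / 52.98 = 42.09 days.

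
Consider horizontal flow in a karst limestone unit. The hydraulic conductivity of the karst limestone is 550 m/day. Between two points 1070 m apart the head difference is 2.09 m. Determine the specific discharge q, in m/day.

Hydraulic gradient i = Δh / L = 2.09 / 1070 = 0.001953.
Specific discharge q = K · i = 550.0 × 0.001953 = 1.074 m/day.

1.07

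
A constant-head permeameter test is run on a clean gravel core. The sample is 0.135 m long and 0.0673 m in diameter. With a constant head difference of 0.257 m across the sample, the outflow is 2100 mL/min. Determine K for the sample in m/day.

Cross-sectional area A = π·(d/2)² = π × (0.0673/2)² = 0.003557 m².
Convert discharge: 2100 mL/min = 3.500e-05 m³/s.
Darcy's law rearranged: K = Q·L / (A·Δh) = 3.500e-05 × 0.135 / (0.003557 × 0.257) = 0.005168 m/s = 446.5 m/day.

447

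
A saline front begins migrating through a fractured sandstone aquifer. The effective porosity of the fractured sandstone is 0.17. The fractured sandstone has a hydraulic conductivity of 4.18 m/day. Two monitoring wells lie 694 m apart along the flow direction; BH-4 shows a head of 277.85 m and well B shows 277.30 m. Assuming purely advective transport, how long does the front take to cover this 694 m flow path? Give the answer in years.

97.5

Hydraulic gradient i = (277.85 − 277.30) / 694 = 0.55 / 694 = 0.0007925.
Darcy flux q = K · i = 4.180 × 0.0007925 = 0.003313 m/day.
Seepage velocity v = q / n_e = 0.003313 / 0.17 = 0.01949 m/day.
Travel time t = L / v = 694 / 0.01949 = 35615 days = 97.51 years.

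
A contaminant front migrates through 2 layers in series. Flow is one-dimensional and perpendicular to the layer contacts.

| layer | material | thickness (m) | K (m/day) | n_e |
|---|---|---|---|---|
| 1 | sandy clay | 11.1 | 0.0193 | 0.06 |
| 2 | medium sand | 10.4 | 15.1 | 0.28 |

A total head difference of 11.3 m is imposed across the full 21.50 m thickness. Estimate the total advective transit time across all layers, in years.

With flow normal to the layers, continuity requires the same specific discharge q through every layer.
Σ(b_i/K_i) = 11.1/0.0193 + 10.4/15.1 = 575.8 d.
q = Δh / Σ(b_i/K_i) = 11.3 / 575.8 = 0.01962 m/day.
In each layer the seepage velocity is v_i = q/n_i, so the layer transit time is t_i = b_i·n_i / q:
  layer 1 (sandy clay): t_1 = 11.1 × 0.06 / 0.01962 = 33.94 d
  layer 2 (medium sand): t_2 = 10.4 × 0.28 / 0.01962 = 148.4 d
Total t = Σ t_i = 182.3 days = 0.4992 years.

0.499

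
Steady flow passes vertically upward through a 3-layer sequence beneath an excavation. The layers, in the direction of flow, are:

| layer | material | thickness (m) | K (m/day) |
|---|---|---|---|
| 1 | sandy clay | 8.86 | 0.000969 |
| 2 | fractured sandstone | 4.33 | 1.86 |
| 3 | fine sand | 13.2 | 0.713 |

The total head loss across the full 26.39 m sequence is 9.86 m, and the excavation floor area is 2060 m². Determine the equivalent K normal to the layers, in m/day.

0.00288

Flow is perpendicular to layering, so the layers act in series and the equivalent K is the thickness-weighted harmonic mean.
Total thickness L = 8.86 + 4.33 + 13.2 = 26.39 m.
Σ(b_i/K_i) = 8.86/0.000969 + 4.33/1.86 + 13.2/0.713 = 9164 d.
K_eq = L / Σ(b_i/K_i) = 26.39 / 9164 = 0.002880 m/day.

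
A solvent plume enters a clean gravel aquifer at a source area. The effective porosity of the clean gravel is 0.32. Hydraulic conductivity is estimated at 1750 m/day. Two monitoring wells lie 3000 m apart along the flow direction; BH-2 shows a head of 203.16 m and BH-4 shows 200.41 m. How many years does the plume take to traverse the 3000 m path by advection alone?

Hydraulic gradient i = (203.16 − 200.41) / 3000 = 2.75 / 3000 = 0.0009167.
Darcy flux q = K · i = 1750 × 0.0009167 = 1.604 m/day.
Seepage velocity v = q / n_e = 1.604 / 0.32 = 5.013 m/day.
Travel time t = L / v = 3000 / 5.013 = 598.4 days = 1.638 years.

1.64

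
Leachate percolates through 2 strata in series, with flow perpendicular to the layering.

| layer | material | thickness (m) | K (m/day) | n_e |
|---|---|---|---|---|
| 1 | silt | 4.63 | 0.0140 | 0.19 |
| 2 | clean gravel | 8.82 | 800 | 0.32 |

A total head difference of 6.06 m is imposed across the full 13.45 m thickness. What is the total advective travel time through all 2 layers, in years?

With flow normal to the layers, continuity requires the same specific discharge q through every layer.
Σ(b_i/K_i) = 4.63/0.0140 + 8.82/800 = 330.7 d.
q = Δh / Σ(b_i/K_i) = 6.06 / 330.7 = 0.01832 m/day.
In each layer the seepage velocity is v_i = q/n_i, so the layer transit time is t_i = b_i·n_i / q:
  layer 1 (silt): t_1 = 4.63 × 0.19 / 0.01832 = 48.01 d
  layer 2 (clean gravel): t_2 = 8.82 × 0.32 / 0.01832 = 154.0 d
Total t = Σ t_i = 202.0 days = 0.5532 years.

0.553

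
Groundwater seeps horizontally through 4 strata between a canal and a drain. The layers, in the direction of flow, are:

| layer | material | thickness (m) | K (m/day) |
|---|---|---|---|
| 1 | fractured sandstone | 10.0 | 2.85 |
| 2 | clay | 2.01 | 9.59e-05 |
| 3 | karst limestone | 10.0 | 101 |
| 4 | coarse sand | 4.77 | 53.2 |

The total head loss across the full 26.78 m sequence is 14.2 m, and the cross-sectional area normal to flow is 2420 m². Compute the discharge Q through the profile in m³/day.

Flow is perpendicular to layering, so the layers act in series and the equivalent K is the thickness-weighted harmonic mean.
Total thickness L = 10.0 + 2.01 + 10.0 + 4.77 = 26.78 m.
Σ(b_i/K_i) = 10.0/2.85 + 2.01/9.59e-05 + 10.0/101 + 4.77/53.2 = 20963 d.
K_eq = L / Σ(b_i/K_i) = 26.78 / 20963 = 0.001277 m/day.
Q = K_eq · A · (Δh/L) = 0.001277 × 2420 × (14.2/26.78) = 1.639 m³/day.

1.64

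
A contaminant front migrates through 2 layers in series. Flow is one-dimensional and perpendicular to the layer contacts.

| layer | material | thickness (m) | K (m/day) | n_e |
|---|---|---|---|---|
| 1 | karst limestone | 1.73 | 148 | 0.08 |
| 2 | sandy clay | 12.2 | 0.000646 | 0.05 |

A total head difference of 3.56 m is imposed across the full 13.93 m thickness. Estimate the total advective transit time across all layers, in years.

With flow normal to the layers, continuity requires the same specific discharge q through every layer.
Σ(b_i/K_i) = 1.73/148 + 12.2/0.000646 = 18885 d.
q = Δh / Σ(b_i/K_i) = 3.56 / 18885 = 0.0001885 m/day.
In each layer the seepage velocity is v_i = q/n_i, so the layer transit time is t_i = b_i·n_i / q:
  layer 1 (karst limestone): t_1 = 1.73 × 0.08 / 0.0001885 = 734.2 d
  layer 2 (sandy clay): t_2 = 12.2 × 0.05 / 0.0001885 = 3236 d
Total t = Σ t_i = 3970 days = 10.87 years.

10.9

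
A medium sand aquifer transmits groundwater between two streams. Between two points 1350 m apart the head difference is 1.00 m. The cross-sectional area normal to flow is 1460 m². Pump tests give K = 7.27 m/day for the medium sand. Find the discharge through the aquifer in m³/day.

7.86

Hydraulic gradient i = Δh / L = 1.00 / 1350 = 0.0007407.
Darcy's law: Q = K · A · i = 7.270 × 1460 × 0.0007407 = 7.862 m³/day.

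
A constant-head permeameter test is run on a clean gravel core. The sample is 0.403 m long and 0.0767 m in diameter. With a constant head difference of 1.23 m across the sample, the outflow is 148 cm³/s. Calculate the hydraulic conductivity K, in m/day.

Cross-sectional area A = π·(d/2)² = π × (0.0767/2)² = 0.004620 m².
Convert discharge: 148 cm³/s = 0.0001480 m³/s.
Darcy's law rearranged: K = Q·L / (A·Δh) = 0.0001480 × 0.403 / (0.004620 × 1.23) = 0.01049 m/s = 906.8 m/day.

907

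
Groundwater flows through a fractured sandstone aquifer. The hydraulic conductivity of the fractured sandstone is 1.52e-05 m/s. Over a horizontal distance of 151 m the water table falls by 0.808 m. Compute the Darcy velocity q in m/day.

0.00703

Convert K: 1.52e-05 m/s × 86400 = 1.313 m/day.
Hydraulic gradient i = Δh / L = 0.808 / 151 = 0.005351.
Specific discharge q = K · i = 1.313 × 0.005351 = 0.007027 m/day.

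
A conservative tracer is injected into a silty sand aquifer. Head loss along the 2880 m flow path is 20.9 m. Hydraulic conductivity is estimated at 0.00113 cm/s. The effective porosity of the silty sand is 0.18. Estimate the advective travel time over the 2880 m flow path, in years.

Convert K: 0.00113 cm/s × 864 = 0.9763 m/day.
Hydraulic gradient i = Δh / L = 20.9 / 2880 = 0.007257.
Darcy flux q = K · i = 0.9763 × 0.007257 = 0.007085 m/day.
Seepage velocity v = q / n_e = 0.007085 / 0.18 = 0.03936 m/day.
Travel time t = L / v = 2880 / 0.03936 = 73168 days = 200.3 years.

200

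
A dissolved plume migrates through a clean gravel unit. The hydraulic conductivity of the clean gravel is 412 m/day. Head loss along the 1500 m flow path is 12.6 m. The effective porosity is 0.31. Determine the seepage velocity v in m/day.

Hydraulic gradient i = Δh / L = 12.6 / 1500 = 0.008400.
Darcy flux q = K · i = 412.0 × 0.008400 = 3.461 m/day.
Seepage velocity v = q / n_e = 3.461 / 0.31 = 11.16 m/day.

11.2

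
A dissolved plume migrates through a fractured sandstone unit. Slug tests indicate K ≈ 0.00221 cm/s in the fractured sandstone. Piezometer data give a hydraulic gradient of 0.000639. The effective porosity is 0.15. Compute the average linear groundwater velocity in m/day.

0.00813

Convert K: 0.00221 cm/s × 864 = 1.909 m/day.
Hydraulic gradient i = 0.000639.
Darcy flux q = K · i = 1.909 × 0.0006390 = 0.001220 m/day.
Seepage velocity v = q / n_e = 0.001220 / 0.15 = 0.008134 m/day.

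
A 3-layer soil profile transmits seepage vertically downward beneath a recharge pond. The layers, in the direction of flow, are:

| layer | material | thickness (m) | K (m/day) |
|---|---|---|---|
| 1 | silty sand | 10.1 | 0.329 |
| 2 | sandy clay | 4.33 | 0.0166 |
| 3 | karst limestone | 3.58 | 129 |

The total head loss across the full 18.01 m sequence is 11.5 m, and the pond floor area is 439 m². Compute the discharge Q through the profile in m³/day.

17.3

Flow is perpendicular to layering, so the layers act in series and the equivalent K is the thickness-weighted harmonic mean.
Total thickness L = 10.1 + 4.33 + 3.58 = 18.01 m.
Σ(b_i/K_i) = 10.1/0.329 + 4.33/0.0166 + 3.58/129 = 291.6 d.
K_eq = L / Σ(b_i/K_i) = 18.01 / 291.6 = 0.06177 m/day.
Q = K_eq · A · (Δh/L) = 0.06177 × 439 × (11.5/18.01) = 17.31 m³/day.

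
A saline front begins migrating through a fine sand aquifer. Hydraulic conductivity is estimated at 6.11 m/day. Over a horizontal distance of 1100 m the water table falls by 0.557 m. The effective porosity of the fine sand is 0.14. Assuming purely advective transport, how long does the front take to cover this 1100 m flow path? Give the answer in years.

Hydraulic gradient i = Δh / L = 0.557 / 1100 = 0.0005064.
Darcy flux q = K · i = 6.110 × 0.0005064 = 0.003094 m/day.
Seepage velocity v = q / n_e = 0.003094 / 0.14 = 0.02210 m/day.
Travel time t = L / v = 1100 / 0.02210 = 49776 days = 136.3 years.

136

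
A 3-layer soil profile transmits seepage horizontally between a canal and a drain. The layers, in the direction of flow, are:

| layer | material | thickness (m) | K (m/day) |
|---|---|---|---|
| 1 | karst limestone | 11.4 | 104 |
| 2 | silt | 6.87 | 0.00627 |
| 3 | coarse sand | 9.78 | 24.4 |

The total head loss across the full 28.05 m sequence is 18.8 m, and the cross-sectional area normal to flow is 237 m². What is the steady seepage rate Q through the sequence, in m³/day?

4.06

Flow is perpendicular to layering, so the layers act in series and the equivalent K is the thickness-weighted harmonic mean.
Total thickness L = 11.4 + 6.87 + 9.78 = 28.05 m.
Σ(b_i/K_i) = 11.4/104 + 6.87/0.00627 + 9.78/24.4 = 1096 d.
K_eq = L / Σ(b_i/K_i) = 28.05 / 1096 = 0.02559 m/day.
Q = K_eq · A · (Δh/L) = 0.02559 × 237 × (18.8/28.05) = 4.065 m³/day.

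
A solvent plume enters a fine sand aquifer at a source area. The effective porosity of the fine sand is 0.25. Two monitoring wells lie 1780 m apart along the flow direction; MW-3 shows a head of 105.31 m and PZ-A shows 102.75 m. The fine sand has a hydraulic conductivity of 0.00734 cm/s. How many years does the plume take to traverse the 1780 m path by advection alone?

134

Convert K: 0.00734 cm/s × 864 = 6.342 m/day.
Hydraulic gradient i = (105.31 − 102.75) / 1780 = 2.56 / 1780 = 0.001438.
Darcy flux q = K · i = 6.342 × 0.001438 = 0.009121 m/day.
Seepage velocity v = q / n_e = 0.009121 / 0.25 = 0.03648 m/day.
Travel time t = L / v = 1780 / 0.03648 = 48790 days = 133.6 years.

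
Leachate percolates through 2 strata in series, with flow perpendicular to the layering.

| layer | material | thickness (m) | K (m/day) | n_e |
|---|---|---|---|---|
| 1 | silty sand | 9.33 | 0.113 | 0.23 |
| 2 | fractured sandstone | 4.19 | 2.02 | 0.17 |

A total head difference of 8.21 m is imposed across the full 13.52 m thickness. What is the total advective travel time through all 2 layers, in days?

29.5

With flow normal to the layers, continuity requires the same specific discharge q through every layer.
Σ(b_i/K_i) = 9.33/0.113 + 4.19/2.02 = 84.64 d.
q = Δh / Σ(b_i/K_i) = 8.21 / 84.64 = 0.09700 m/day.
In each layer the seepage velocity is v_i = q/n_i, so the layer transit time is t_i = b_i·n_i / q:
  layer 1 (silty sand): t_1 = 9.33 × 0.23 / 0.09700 = 22.12 d
  layer 2 (fractured sandstone): t_2 = 4.19 × 0.17 / 0.09700 = 7.343 d
Total t = Σ t_i = 29.47 days.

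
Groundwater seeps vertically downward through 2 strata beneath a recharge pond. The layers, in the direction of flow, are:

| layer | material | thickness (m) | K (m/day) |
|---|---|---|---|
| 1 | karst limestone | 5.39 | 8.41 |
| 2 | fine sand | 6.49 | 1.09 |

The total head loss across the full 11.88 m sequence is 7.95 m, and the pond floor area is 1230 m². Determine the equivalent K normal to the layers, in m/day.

1.80

Flow is perpendicular to layering, so the layers act in series and the equivalent K is the thickness-weighted harmonic mean.
Total thickness L = 5.39 + 6.49 = 11.88 m.
Σ(b_i/K_i) = 5.39/8.41 + 6.49/1.09 = 6.595 d.
K_eq = L / Σ(b_i/K_i) = 11.88 / 6.595 = 1.801 m/day.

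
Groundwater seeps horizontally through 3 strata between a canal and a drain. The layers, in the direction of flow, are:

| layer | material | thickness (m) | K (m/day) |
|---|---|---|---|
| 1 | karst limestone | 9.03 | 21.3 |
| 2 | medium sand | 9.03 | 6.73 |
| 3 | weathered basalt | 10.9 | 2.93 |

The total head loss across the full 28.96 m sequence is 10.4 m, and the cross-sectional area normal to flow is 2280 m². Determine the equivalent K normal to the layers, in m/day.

5.28

Flow is perpendicular to layering, so the layers act in series and the equivalent K is the thickness-weighted harmonic mean.
Total thickness L = 9.03 + 9.03 + 10.9 = 28.96 m.
Σ(b_i/K_i) = 9.03/21.3 + 9.03/6.73 + 10.9/2.93 = 5.486 d.
K_eq = L / Σ(b_i/K_i) = 28.96 / 5.486 = 5.279 m/day.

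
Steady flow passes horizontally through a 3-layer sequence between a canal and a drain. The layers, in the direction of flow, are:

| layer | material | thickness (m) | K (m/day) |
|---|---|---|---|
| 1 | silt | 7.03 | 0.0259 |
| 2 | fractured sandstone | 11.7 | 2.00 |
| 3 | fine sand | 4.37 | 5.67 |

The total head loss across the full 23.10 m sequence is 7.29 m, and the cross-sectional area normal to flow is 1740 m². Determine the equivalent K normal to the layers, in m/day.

0.0831

Flow is perpendicular to layering, so the layers act in series and the equivalent K is the thickness-weighted harmonic mean.
Total thickness L = 7.03 + 11.7 + 4.37 = 23.10 m.
Σ(b_i/K_i) = 7.03/0.0259 + 11.7/2.00 + 4.37/5.67 = 278.0 d.
K_eq = L / Σ(b_i/K_i) = 23.10 / 278.0 = 0.08308 m/day.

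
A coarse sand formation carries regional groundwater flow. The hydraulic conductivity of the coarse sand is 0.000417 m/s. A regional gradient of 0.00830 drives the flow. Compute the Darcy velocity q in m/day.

0.299

Convert K: 0.000417 m/s × 86400 = 36.03 m/day.
Hydraulic gradient i = 0.00830.
Specific discharge q = K · i = 36.03 × 0.008300 = 0.2990 m/day.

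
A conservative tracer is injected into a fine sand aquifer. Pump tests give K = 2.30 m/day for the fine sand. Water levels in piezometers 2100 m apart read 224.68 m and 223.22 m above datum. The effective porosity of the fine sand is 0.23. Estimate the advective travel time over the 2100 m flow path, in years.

827

Hydraulic gradient i = (224.68 − 223.22) / 2100 = 1.46 / 2100 = 0.0006952.
Darcy flux q = K · i = 2.300 × 0.0006952 = 0.001599 m/day.
Seepage velocity v = q / n_e = 0.001599 / 0.23 = 0.006952 m/day.
Travel time t = L / v = 2100 / 0.006952 = 3.021e+05 days = 827.0 years.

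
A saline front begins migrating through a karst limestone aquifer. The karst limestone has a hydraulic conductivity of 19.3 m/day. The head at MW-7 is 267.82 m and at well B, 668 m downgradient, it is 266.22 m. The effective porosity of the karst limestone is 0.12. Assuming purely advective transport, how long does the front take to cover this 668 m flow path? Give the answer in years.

Hydraulic gradient i = (267.82 − 266.22) / 668 = 1.6 / 668 = 0.002395.
Darcy flux q = K · i = 19.30 × 0.002395 = 0.04623 m/day.
Seepage velocity v = q / n_e = 0.04623 / 0.12 = 0.3852 m/day.
Travel time t = L / v = 668 / 0.3852 = 1734 days = 4.748 years.

4.75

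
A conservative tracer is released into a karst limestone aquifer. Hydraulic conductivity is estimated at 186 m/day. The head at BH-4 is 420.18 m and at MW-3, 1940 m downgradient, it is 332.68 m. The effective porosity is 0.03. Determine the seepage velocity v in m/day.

Hydraulic gradient i = (420.18 − 332.68) / 1940 = 87.5 / 1940 = 0.04510.
Darcy flux q = K · i = 186.0 × 0.04510 = 8.389 m/day.
Seepage velocity v = q / n_e = 8.389 / 0.03 = 279.6 m/day.

280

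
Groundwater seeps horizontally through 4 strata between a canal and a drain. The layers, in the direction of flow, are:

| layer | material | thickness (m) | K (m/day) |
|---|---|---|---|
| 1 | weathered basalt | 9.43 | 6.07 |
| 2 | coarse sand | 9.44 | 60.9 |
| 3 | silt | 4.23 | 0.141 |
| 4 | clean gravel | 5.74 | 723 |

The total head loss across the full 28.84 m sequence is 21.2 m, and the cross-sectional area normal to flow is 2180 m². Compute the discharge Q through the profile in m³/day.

Flow is perpendicular to layering, so the layers act in series and the equivalent K is the thickness-weighted harmonic mean.
Total thickness L = 9.43 + 9.44 + 4.23 + 5.74 = 28.84 m.
Σ(b_i/K_i) = 9.43/6.07 + 9.44/60.9 + 4.23/0.141 + 5.74/723 = 31.72 d.
K_eq = L / Σ(b_i/K_i) = 28.84 / 31.72 = 0.9093 m/day.
Q = K_eq · A · (Δh/L) = 0.9093 × 2180 × (21.2/28.84) = 1457 m³/day.

1460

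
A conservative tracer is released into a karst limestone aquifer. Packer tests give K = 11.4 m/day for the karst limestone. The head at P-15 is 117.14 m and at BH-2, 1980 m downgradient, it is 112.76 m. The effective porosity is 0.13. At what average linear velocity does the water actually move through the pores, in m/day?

0.194

Hydraulic gradient i = (117.14 − 112.76) / 1980 = 4.38 / 1980 = 0.002212.
Darcy flux q = K · i = 11.40 × 0.002212 = 0.02522 m/day.
Seepage velocity v = q / n_e = 0.02522 / 0.13 = 0.1940 m/day.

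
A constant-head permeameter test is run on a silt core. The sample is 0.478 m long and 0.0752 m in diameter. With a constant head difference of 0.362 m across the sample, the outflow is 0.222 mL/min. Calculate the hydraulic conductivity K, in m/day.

Cross-sectional area A = π·(d/2)² = π × (0.0752/2)² = 0.004441 m².
Convert discharge: 0.222 mL/min = 3.700e-09 m³/s.
Darcy's law rearranged: K = Q·L / (A·Δh) = 3.700e-09 × 0.478 / (0.004441 × 0.362) = 1.100e-06 m/s = 0.09504 m/day.

0.0950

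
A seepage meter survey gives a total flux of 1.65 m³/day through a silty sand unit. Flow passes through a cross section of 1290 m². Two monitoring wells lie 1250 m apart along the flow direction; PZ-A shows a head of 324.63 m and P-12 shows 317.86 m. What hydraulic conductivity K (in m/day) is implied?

Hydraulic gradient i = (324.63 − 317.86) / 1250 = 6.77 / 1250 = 0.005416.
From Q = K·A·i, K = Q / (A·i) = 1.65 / (1290 × 0.005416) = 0.2362 m/day.

0.236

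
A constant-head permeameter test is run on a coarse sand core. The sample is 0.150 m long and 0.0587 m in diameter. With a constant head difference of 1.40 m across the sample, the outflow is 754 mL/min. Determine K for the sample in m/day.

43.0

Cross-sectional area A = π·(d/2)² = π × (0.0587/2)² = 0.002706 m².
Convert discharge: 754 mL/min = 1.257e-05 m³/s.
Darcy's law rearranged: K = Q·L / (A·Δh) = 1.257e-05 × 0.150 / (0.002706 × 1.40) = 0.0004975 m/s = 42.99 m/day.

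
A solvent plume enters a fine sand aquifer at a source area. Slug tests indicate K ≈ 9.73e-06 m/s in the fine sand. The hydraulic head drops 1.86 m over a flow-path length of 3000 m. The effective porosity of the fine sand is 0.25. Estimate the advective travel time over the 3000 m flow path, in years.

3940

Convert K: 9.73e-06 m/s × 86400 = 0.8407 m/day.
Hydraulic gradient i = Δh / L = 1.86 / 3000 = 0.0006200.
Darcy flux q = K · i = 0.8407 × 0.0006200 = 0.0005212 m/day.
Seepage velocity v = q / n_e = 0.0005212 / 0.25 = 0.002085 m/day.
Travel time t = L / v = 3000 / 0.002085 = 1.439e+06 days = 3940 years.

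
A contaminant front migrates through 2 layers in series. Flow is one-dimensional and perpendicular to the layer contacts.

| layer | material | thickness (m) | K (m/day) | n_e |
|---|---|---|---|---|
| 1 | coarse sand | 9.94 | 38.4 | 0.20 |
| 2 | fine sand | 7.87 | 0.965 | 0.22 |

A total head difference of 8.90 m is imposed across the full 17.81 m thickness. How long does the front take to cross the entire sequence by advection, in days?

With flow normal to the layers, continuity requires the same specific discharge q through every layer.
Σ(b_i/K_i) = 9.94/38.4 + 7.87/0.965 = 8.414 d.
q = Δh / Σ(b_i/K_i) = 8.90 / 8.414 = 1.058 m/day.
In each layer the seepage velocity is v_i = q/n_i, so the layer transit time is t_i = b_i·n_i / q:
  layer 1 (coarse sand): t_1 = 9.94 × 0.20 / 1.058 = 1.880 d
  layer 2 (fine sand): t_2 = 7.87 × 0.22 / 1.058 = 1.637 d
Total t = Σ t_i = 3.516 days.

3.52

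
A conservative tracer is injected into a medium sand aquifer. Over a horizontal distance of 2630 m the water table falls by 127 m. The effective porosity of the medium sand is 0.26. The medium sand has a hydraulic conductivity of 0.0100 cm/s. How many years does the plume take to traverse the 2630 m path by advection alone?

Convert K: 0.0100 cm/s × 864 = 8.640 m/day.
Hydraulic gradient i = Δh / L = 127 / 2630 = 0.04829.
Darcy flux q = K · i = 8.640 × 0.04829 = 0.4172 m/day.
Seepage velocity v = q / n_e = 0.4172 / 0.26 = 1.605 m/day.
Travel time t = L / v = 2630 / 1.605 = 1639 days = 4.487 years.

4.49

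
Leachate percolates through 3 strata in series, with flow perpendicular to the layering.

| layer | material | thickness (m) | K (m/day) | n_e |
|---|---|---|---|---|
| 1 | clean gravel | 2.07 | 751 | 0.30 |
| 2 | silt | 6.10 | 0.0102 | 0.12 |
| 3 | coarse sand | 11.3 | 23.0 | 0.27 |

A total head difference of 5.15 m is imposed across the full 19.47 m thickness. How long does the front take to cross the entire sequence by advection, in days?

With flow normal to the layers, continuity requires the same specific discharge q through every layer.
Σ(b_i/K_i) = 2.07/751 + 6.10/0.0102 + 11.3/23.0 = 598.5 d.
q = Δh / Σ(b_i/K_i) = 5.15 / 598.5 = 0.008604 m/day.
In each layer the seepage velocity is v_i = q/n_i, so the layer transit time is t_i = b_i·n_i / q:
  layer 1 (clean gravel): t_1 = 2.07 × 0.30 / 0.008604 = 72.17 d
  layer 2 (silt): t_2 = 6.10 × 0.12 / 0.008604 = 85.07 d
  layer 3 (coarse sand): t_3 = 11.3 × 0.27 / 0.008604 = 354.6 d
Total t = Σ t_i = 511.8 days.

512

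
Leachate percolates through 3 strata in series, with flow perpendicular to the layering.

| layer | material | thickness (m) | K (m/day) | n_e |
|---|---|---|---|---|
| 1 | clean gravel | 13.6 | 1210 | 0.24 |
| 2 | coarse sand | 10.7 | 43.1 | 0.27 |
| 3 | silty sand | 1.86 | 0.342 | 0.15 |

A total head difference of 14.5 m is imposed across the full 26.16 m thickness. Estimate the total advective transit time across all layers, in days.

2.53

With flow normal to the layers, continuity requires the same specific discharge q through every layer.
Σ(b_i/K_i) = 13.6/1210 + 10.7/43.1 + 1.86/0.342 = 5.698 d.
q = Δh / Σ(b_i/K_i) = 14.5 / 5.698 = 2.545 m/day.
In each layer the seepage velocity is v_i = q/n_i, so the layer transit time is t_i = b_i·n_i / q:
  layer 1 (clean gravel): t_1 = 13.6 × 0.24 / 2.545 = 1.283 d
  layer 2 (coarse sand): t_2 = 10.7 × 0.27 / 2.545 = 1.135 d
  layer 3 (silty sand): t_3 = 1.86 × 0.15 / 2.545 = 0.1096 d
Total t = Σ t_i = 2.528 days.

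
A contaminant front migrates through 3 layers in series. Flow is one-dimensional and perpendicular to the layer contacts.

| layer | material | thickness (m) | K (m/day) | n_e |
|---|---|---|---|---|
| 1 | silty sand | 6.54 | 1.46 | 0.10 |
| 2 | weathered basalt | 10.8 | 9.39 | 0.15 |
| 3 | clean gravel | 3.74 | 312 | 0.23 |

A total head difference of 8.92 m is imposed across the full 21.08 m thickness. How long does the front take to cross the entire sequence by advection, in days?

1.98

With flow normal to the layers, continuity requires the same specific discharge q through every layer.
Σ(b_i/K_i) = 6.54/1.46 + 10.8/9.39 + 3.74/312 = 5.642 d.
q = Δh / Σ(b_i/K_i) = 8.92 / 5.642 = 1.581 m/day.
In each layer the seepage velocity is v_i = q/n_i, so the layer transit time is t_i = b_i·n_i / q:
  layer 1 (silty sand): t_1 = 6.54 × 0.10 / 1.581 = 0.4136 d
  layer 2 (weathered basalt): t_2 = 10.8 × 0.15 / 1.581 = 1.025 d
  layer 3 (clean gravel): t_3 = 3.74 × 0.23 / 1.581 = 0.5440 d
Total t = Σ t_i = 1.982 days.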